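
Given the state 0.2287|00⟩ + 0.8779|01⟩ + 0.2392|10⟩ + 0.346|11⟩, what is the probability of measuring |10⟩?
0.05722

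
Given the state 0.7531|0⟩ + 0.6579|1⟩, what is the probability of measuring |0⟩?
0.5672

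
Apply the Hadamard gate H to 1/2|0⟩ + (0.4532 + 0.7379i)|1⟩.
(0.674 + 0.5218i)|0⟩ + (0.03309 - 0.5218i)|1⟩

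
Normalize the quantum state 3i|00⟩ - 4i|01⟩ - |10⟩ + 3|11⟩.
0.5071i|00⟩ - 0.6761i|01⟩ - 0.169|10⟩ + 0.5071|11⟩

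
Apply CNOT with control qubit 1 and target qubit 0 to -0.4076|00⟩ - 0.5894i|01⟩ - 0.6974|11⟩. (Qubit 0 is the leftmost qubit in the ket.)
-0.4076|00⟩ - 0.6974|01⟩ - 0.5894i|11⟩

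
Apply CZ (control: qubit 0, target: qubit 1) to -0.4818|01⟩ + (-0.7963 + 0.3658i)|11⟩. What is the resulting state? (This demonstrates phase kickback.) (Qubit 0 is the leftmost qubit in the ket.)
-0.4818|01⟩ + (0.7963 - 0.3658i)|11⟩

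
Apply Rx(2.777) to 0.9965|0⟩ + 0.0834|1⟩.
(0.1807 - 0.08202i)|0⟩ + (0.01512 - 0.98i)|1⟩

Rx(2.777) = [[cos(θ/2), −i·sin(θ/2)], [−i·sin(θ/2), cos(θ/2)]]; θ = 2.777, cos(θ/2) ≈ 0.181288, sin(θ/2) ≈ 0.98343.
With a = amp(|0⟩) = 0.9965 and b = amp(|1⟩) = 0.0834:
new amp(|0⟩) = (0.181288)·a + (-0.98343i)·b = (0.1807 - 0.08202i)
new amp(|1⟩) = (-0.98343i)·a + (0.181288)·b = (0.01512 - 0.98i)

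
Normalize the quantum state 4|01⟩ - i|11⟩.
0.9701|01⟩ - 0.2425i|11⟩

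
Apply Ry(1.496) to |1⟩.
-0.6802|0⟩ + 0.7331|1⟩

Ry(1.496) = [[cos(θ/2), −sin(θ/2)], [sin(θ/2), cos(θ/2)]]; θ = 1.496, cos(θ/2) ≈ 0.733051, sin(θ/2) ≈ 0.680174.
With a = amp(|0⟩) = 0 and b = amp(|1⟩) = 1:
new amp(|0⟩) = (0.733051)·a + (-0.680174)·b = -0.6802
new amp(|1⟩) = (0.680174)·a + (0.733051)·b = 0.7331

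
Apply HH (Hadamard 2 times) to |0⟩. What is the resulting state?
|0⟩

H² = I, so an even number of Hadamards cancels: H^2 = I and the state is unchanged.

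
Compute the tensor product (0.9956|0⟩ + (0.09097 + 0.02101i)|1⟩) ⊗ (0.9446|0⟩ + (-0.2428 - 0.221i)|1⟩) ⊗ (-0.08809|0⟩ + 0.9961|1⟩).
-0.08284|000⟩ + 0.9368|001⟩ + (0.02129 + 0.01938i)|010⟩ + (-0.2408 - 0.2192i)|011⟩ + (-0.00757 - 0.001748i)|100⟩ + (0.0856 + 0.01977i)|101⟩ + (0.001537 + 0.00222i)|110⟩ + (-0.01738 - 0.02511i)|111⟩

amp(|b₁b₂…⟩) = product of the factor amplitudes for bits b₁, b₂, …; only kets whose every factor amplitude is nonzero survive.
|000⟩: (0.9956)(0.9446)(-0.08809) = -0.08284
|001⟩: (0.9956)(0.9446)(0.9961) = 0.9368
|010⟩: (0.9956)(-0.2428 - 0.221i)(-0.08809) = (0.02129 + 0.01938i)
|011⟩: (0.9956)(-0.2428 - 0.221i)(0.9961) = (-0.2408 - 0.2192i)
|100⟩: (0.09097 + 0.02101i)(0.9446)(-0.08809) = (-0.00757 - 0.001748i)
|101⟩: (0.09097 + 0.02101i)(0.9446)(0.9961) = (0.0856 + 0.01977i)
|110⟩: (0.09097 + 0.02101i)(-0.2428 - 0.221i)(-0.08809) = (0.001537 + 0.00222i)
|111⟩: (0.09097 + 0.02101i)(-0.2428 - 0.221i)(0.9961) = (-0.01738 - 0.02511i)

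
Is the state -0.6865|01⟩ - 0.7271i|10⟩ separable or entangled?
Entangled

Writing the state as a|00⟩ + b|01⟩ + c|10⟩ + d|11⟩, it is a product state iff ad − bc = 0.
Here (a, b, c, d) = (0, -0.6865, -0.7271i, 0): ad − bc = (0)(0) − (-0.6865)(-0.7271i) = -0.4992i ≠ 0, so the state is entangled.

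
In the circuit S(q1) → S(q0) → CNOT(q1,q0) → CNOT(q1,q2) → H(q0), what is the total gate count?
5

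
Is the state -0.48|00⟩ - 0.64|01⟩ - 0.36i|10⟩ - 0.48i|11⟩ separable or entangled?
Separable

Writing the state as a|00⟩ + b|01⟩ + c|10⟩ + d|11⟩, it is a product state iff ad − bc = 0.
Here (a, b, c, d) = (-0.48, -0.64, -0.36i, -0.48i): ad − bc = (-0.48)(-0.48i) − (-0.64)(-0.36i) = 0, so the state is separable.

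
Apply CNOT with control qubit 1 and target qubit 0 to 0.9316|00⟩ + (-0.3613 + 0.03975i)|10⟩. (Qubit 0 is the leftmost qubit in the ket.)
0.9316|00⟩ + (-0.3613 + 0.03975i)|10⟩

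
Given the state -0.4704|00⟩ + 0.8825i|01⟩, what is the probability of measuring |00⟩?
0.2213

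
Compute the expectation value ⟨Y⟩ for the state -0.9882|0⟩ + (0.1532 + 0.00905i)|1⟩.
-0.01789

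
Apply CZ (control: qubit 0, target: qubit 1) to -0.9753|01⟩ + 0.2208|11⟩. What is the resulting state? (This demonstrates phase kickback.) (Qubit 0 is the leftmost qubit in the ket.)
-0.9753|01⟩ - 0.2208|11⟩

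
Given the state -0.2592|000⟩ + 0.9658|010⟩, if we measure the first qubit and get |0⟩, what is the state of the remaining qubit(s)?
-0.2592|00⟩ + 0.9658|10⟩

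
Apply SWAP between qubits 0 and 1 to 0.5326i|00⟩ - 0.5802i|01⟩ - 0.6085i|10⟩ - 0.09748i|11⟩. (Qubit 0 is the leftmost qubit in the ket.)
0.5326i|00⟩ - 0.6085i|01⟩ - 0.5802i|10⟩ - 0.09748i|11⟩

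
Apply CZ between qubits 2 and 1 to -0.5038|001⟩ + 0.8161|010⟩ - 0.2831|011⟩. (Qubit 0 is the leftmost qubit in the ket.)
-0.5038|001⟩ + 0.8161|010⟩ + 0.2831|011⟩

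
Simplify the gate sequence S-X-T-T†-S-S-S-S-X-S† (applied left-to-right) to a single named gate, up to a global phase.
I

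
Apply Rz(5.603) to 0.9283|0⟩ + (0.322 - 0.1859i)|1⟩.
(-0.8751 - 0.3097i)|0⟩ + (-0.2415 + 0.2827i)|1⟩

Rz(5.603) = [[e^(−iθ/2), 0], [0, e^(iθ/2)]] with e^(±iθ/2) = cos(θ/2) ± i·sin(θ/2); θ = 5.603, cos(θ/2) ≈ -0.942724, sin(θ/2) ≈ 0.333574.
With a = amp(|0⟩) = 0.9283 and b = amp(|1⟩) = (0.322 - 0.1859i):
new amp(|0⟩) = (-0.942724 - 0.333574i)·a = (-0.8751 - 0.3097i)
new amp(|1⟩) = (-0.942724 + 0.333574i)·b = (-0.2415 + 0.2827i)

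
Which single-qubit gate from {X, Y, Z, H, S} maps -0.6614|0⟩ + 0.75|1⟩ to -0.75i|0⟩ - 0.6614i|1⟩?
Y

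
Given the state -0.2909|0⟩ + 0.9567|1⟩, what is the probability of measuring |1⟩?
0.9153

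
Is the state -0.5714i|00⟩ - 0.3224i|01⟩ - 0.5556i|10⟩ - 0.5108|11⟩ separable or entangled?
Entangled

Writing the state as a|00⟩ + b|01⟩ + c|10⟩ + d|11⟩, it is a product state iff ad − bc = 0.
Here (a, b, c, d) = (-0.5714i, -0.3224i, -0.5556i, -0.5108): ad − bc = (-0.5714i)(-0.5108) − (-0.3224i)(-0.5556i) = (0.1791 + 0.2919i) ≠ 0, so the state is entangled.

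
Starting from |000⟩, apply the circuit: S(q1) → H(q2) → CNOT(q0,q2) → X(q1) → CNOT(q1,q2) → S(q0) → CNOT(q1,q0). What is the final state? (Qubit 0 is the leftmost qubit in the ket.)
1/√2|110⟩ + 1/√2|111⟩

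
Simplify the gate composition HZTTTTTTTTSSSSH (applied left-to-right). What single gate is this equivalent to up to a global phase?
X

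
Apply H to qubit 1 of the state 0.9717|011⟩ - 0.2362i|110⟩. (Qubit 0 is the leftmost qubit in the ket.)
0.6871|001⟩ - 0.6871|011⟩ - 0.167i|100⟩ + 0.167i|110⟩

H on qubit 1 mixes each pair of kets that differ only in qubit 1: amplitudes (a, b) of (|…0…⟩, |…1…⟩) become ((a + b)/√2, (a − b)/√2). Kets absent from the input have amplitude 0.
(|001⟩, |011⟩): (a, b) = (0, 0.9717) → (0.6871, -0.6871)
(|100⟩, |110⟩): (a, b) = (0, -0.2362i) → (-0.167i, 0.167i)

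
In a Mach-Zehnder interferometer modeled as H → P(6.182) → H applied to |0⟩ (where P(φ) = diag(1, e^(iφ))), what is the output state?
(0.9974 - 0.05051i)|0⟩ + (0.002557 + 0.05051i)|1⟩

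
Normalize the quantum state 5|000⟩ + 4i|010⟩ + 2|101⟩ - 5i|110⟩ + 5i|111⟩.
0.513|000⟩ + 0.4104i|010⟩ + 0.2052|101⟩ - 0.513i|110⟩ + 0.513i|111⟩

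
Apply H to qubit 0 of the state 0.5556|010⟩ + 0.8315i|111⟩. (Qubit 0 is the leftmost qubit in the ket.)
0.3929|010⟩ + 0.588i|011⟩ + 0.3929|110⟩ - 0.588i|111⟩

H on qubit 0 mixes each pair of kets that differ only in qubit 0: amplitudes (a, b) of (|…0…⟩, |…1…⟩) become ((a + b)/√2, (a − b)/√2). Kets absent from the input have amplitude 0.
(|010⟩, |110⟩): (a, b) = (0.5556, 0) → (0.3929, 0.3929)
(|011⟩, |111⟩): (a, b) = (0, 0.8315i) → (0.588i, -0.588i)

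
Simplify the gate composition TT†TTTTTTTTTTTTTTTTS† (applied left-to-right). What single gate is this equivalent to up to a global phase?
S†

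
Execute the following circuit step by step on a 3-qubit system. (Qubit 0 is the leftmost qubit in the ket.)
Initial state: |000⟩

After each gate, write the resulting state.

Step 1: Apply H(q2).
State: 1/√2|000⟩ + 1/√2|001⟩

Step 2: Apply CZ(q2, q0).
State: 1/√2|000⟩ + 1/√2|001⟩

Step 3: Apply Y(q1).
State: (1/√2)i|010⟩ + (1/√2)i|011⟩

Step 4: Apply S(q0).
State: (1/√2)i|010⟩ + (1/√2)i|011⟩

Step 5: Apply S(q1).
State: -1/√2|010⟩ - 1/√2|011⟩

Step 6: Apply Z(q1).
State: 1/√2|010⟩ + 1/√2|011⟩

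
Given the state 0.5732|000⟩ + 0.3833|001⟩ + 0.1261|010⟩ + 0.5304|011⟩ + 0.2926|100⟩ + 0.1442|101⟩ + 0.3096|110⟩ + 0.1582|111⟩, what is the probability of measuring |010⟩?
0.0159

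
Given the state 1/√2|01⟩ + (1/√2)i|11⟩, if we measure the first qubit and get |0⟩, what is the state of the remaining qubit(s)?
|1⟩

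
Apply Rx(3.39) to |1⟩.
-0.9923i|0⟩ - 0.1239|1⟩

Rx(3.39) = [[cos(θ/2), −i·sin(θ/2)], [−i·sin(θ/2), cos(θ/2)]]; θ = 3.39, cos(θ/2) ≈ -0.123885, sin(θ/2) ≈ 0.992297.
With a = amp(|0⟩) = 0 and b = amp(|1⟩) = 1:
new amp(|0⟩) = (-0.123885)·a + (-0.992297i)·b = -0.9923i
new amp(|1⟩) = (-0.992297i)·a + (-0.123885)·b = -0.1239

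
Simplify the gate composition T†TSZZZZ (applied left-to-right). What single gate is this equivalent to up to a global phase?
S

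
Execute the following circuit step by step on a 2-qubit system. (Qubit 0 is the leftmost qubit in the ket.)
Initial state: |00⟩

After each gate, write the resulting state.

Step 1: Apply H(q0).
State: 1/√2|00⟩ + 1/√2|10⟩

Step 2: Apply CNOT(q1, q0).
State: 1/√2|00⟩ + 1/√2|10⟩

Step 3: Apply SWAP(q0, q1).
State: 1/√2|00⟩ + 1/√2|01⟩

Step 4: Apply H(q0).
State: 1/2|00⟩ + 1/2|01⟩ + 1/2|10⟩ + 1/2|11⟩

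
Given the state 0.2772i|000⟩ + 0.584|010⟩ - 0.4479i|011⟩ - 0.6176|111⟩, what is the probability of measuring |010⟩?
0.3411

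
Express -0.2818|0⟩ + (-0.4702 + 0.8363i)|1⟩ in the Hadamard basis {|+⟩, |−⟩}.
(-0.5317 + 0.5914i)|+⟩ + (0.1332 - 0.5914i)|−⟩

With |ψ⟩ = α|0⟩ + β|1⟩, the Hadamard-basis coefficients are ⟨+|ψ⟩ = (α + β)/√2 and ⟨−|ψ⟩ = (α − β)/√2.
Here α = -0.2818, β = (-0.4702 + 0.8363i): (α + β)/√2 = (-0.5317 + 0.5914i), (α − β)/√2 = (0.1332 - 0.5914i).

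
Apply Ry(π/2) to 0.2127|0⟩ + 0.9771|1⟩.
-0.5405|0⟩ + 0.8413|1⟩

Ry(π/2) = [[cos(θ/2), −sin(θ/2)], [sin(θ/2), cos(θ/2)]]; θ = π/2, cos(θ/2) ≈ 0.707107, sin(θ/2) ≈ 0.707107.
With a = amp(|0⟩) = 0.2127 and b = amp(|1⟩) = 0.9771:
new amp(|0⟩) = (0.707107)·a + (-0.707107)·b = -0.5405
new amp(|1⟩) = (0.707107)·a + (0.707107)·b = 0.8413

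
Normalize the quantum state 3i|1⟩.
i|1⟩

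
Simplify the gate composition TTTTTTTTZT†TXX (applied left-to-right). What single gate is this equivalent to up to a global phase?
Z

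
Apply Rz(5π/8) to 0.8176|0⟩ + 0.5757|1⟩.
(0.4542 - 0.6798i)|0⟩ + (0.3198 + 0.4787i)|1⟩

Rz(5π/8) = [[e^(−iθ/2), 0], [0, e^(iθ/2)]] with e^(±iθ/2) = cos(θ/2) ± i·sin(θ/2); θ = 5π/8, cos(θ/2) ≈ 0.55557, sin(θ/2) ≈ 0.83147.
With a = amp(|0⟩) = 0.8176 and b = amp(|1⟩) = 0.5757:
new amp(|0⟩) = (0.55557 - 0.83147i)·a = (0.4542 - 0.6798i)
new amp(|1⟩) = (0.55557 + 0.83147i)·b = (0.3198 + 0.4787i)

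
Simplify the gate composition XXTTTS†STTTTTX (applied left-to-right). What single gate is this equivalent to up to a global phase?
X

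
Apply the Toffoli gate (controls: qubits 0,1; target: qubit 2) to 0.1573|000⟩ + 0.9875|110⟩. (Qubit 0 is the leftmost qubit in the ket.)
0.1573|000⟩ + 0.9875|111⟩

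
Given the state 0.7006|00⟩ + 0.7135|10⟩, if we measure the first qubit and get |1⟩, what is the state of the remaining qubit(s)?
|0⟩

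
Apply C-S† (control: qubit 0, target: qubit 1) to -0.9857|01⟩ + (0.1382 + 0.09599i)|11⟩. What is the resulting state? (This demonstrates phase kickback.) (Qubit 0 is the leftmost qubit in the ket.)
-0.9857|01⟩ + (0.09599 - 0.1382i)|11⟩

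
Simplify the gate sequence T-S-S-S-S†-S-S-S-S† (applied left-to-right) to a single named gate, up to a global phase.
T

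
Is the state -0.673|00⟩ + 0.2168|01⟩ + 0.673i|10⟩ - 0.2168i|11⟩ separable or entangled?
Separable

Writing the state as a|00⟩ + b|01⟩ + c|10⟩ + d|11⟩, it is a product state iff ad − bc = 0.
Here (a, b, c, d) = (-0.673, 0.2168, 0.673i, -0.2168i): ad − bc = (-0.673)(-0.2168i) − (0.2168)(0.673i) = 0, so the state is separable.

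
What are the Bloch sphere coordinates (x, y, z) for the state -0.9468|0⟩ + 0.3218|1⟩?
(-0.6094, 0, 0.7929)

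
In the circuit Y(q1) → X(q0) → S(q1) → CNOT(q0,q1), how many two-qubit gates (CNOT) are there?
1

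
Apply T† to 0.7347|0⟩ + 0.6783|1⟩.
0.7347|0⟩ + (0.4796 - 0.4796i)|1⟩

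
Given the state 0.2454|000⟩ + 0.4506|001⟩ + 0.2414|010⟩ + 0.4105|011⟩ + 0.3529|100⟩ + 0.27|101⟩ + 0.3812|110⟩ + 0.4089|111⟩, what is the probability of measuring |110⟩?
0.1453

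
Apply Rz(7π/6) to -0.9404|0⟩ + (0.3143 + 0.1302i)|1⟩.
(0.2434 + 0.9084i)|0⟩ + (-0.2071 + 0.2699i)|1⟩

Rz(7π/6) = [[e^(−iθ/2), 0], [0, e^(iθ/2)]] with e^(±iθ/2) = cos(θ/2) ± i·sin(θ/2); θ = 7π/6, cos(θ/2) ≈ -0.258819, sin(θ/2) ≈ 0.965926.
With a = amp(|0⟩) = -0.9404 and b = amp(|1⟩) = (0.3143 + 0.1302i):
new amp(|0⟩) = (-0.258819 - 0.965926i)·a = (0.2434 + 0.9084i)
new amp(|1⟩) = (-0.258819 + 0.965926i)·b = (-0.2071 + 0.2699i)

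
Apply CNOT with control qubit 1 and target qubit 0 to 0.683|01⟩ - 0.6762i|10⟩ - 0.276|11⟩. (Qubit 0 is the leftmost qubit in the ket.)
-0.276|01⟩ - 0.6762i|10⟩ + 0.683|11⟩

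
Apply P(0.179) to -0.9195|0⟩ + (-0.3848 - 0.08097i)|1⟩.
-0.9195|0⟩ + (-0.3642 - 0.1482i)|1⟩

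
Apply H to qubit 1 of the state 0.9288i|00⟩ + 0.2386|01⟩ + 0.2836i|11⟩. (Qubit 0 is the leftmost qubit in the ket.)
(0.1687 + 0.6568i)|00⟩ + (-0.1687 + 0.6568i)|01⟩ + 0.2005i|10⟩ - 0.2005i|11⟩

H on qubit 1 mixes each pair of kets that differ only in qubit 1: amplitudes (a, b) of (|…0…⟩, |…1…⟩) become ((a + b)/√2, (a − b)/√2). Kets absent from the input have amplitude 0.
(|00⟩, |01⟩): (a, b) = (0.9288i, 0.2386) → ((0.1687 + 0.6568i), (-0.1687 + 0.6568i))
(|10⟩, |11⟩): (a, b) = (0, 0.2836i) → (0.2005i, -0.2005i)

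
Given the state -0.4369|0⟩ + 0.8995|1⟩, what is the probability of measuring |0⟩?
0.1909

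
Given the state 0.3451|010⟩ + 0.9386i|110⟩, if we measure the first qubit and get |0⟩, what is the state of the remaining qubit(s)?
|10⟩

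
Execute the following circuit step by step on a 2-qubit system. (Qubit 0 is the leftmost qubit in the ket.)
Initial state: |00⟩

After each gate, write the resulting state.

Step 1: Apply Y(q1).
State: i|01⟩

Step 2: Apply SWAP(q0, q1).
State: i|10⟩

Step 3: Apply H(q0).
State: (1/√2)i|00⟩ - (1/√2)i|10⟩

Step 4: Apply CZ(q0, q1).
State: (1/√2)i|00⟩ - (1/√2)i|10⟩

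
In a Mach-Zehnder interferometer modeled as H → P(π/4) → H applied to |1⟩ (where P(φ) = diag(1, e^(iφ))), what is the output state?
(0.1464 - (1/√8)i)|0⟩ + (0.8536 + (1/√8)i)|1⟩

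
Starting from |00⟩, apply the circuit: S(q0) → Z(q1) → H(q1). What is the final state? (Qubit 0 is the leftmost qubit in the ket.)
1/√2|00⟩ + 1/√2|01⟩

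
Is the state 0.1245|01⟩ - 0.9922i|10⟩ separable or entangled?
Entangled

Writing the state as a|00⟩ + b|01⟩ + c|10⟩ + d|11⟩, it is a product state iff ad − bc = 0.
Here (a, b, c, d) = (0, 0.1245, -0.9922i, 0): ad − bc = (0)(0) − (0.1245)(-0.9922i) = 0.1235i ≠ 0, so the state is entangled.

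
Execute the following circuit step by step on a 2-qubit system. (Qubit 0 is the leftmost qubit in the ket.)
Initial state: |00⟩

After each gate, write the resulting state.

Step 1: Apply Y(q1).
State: i|01⟩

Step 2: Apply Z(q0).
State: i|01⟩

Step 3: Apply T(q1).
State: (-1/√2 + (1/√2)i)|01⟩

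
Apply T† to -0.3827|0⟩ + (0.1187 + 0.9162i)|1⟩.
-0.3827|0⟩ + (0.7318 + 0.5639i)|1⟩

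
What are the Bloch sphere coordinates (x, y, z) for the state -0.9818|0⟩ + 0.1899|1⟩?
(-0.3729, 0, 0.9279)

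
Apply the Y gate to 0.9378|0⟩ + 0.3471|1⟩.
-0.3471i|0⟩ + 0.9378i|1⟩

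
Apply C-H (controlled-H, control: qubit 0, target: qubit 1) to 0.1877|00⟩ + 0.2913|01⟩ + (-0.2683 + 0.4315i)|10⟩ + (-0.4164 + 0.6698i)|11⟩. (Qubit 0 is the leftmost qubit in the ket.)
0.1877|00⟩ + 0.2913|01⟩ + (-0.4842 + 0.7787i)|10⟩ + (0.1047 - 0.1685i)|11⟩

C-H leaves the control-|0⟩ kets |00⟩, |01⟩ unchanged and applies H to qubit 1 on the control-|1⟩ pair (|10⟩, |11⟩).
H = [[1/√2, 1/√2], [1/√2, -1/√2]].
With a = amp(|10⟩) = (-0.2683 + 0.4315i) and b = amp(|11⟩) = (-0.4164 + 0.6698i):
new amp(|10⟩) = (1/√2)·a + (1/√2)·b = (-0.4842 + 0.7787i)
new amp(|11⟩) = (1/√2)·a + (-1/√2)·b = (0.1047 - 0.1685i)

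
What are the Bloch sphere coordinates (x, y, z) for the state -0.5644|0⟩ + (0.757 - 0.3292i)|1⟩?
(-0.8545, 0.3716, -0.3629)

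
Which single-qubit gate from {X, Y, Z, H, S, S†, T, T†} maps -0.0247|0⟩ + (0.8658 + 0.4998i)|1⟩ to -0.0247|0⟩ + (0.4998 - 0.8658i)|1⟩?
S†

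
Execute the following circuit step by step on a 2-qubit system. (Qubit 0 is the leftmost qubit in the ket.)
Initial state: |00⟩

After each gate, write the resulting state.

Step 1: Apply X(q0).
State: |10⟩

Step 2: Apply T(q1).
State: |10⟩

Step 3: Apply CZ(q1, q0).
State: |10⟩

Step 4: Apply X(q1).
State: |11⟩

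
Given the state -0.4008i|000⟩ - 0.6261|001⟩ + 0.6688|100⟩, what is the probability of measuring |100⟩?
0.4473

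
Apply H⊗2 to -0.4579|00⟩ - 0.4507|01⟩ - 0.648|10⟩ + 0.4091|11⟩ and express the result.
-0.5738|00⟩ - 0.5322|01⟩ - 0.3349|10⟩ + 0.525|11⟩

H⊗2 gives amp(|y⟩) = (1/2) Σ_x (−1)^(x·y) amp(|x⟩), where x·y is the number of positions in which both x and y have a 1.
|00⟩: (-0.4579 - 0.4507 - 0.648 + 0.4091)/2 = -0.5738
|01⟩: (-0.4579 + 0.4507 - 0.648 - 0.4091)/2 = -0.5322
|10⟩: (-0.4579 - 0.4507 + 0.648 - 0.4091)/2 = -0.3349
|11⟩: (-0.4579 + 0.4507 + 0.648 + 0.4091)/2 = 0.525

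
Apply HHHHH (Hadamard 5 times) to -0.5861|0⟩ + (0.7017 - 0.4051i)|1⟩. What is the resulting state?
(0.08174 - 0.2864i)|0⟩ + (-0.9106 + 0.2864i)|1⟩

H² = I, so H^5 = H: a single Hadamard. With (a, b) = (-0.5861, (0.7017 - 0.4051i)), H gives ((a + b)/√2, (a − b)/√2) = ((0.08174 - 0.2864i), (-0.9106 + 0.2864i)).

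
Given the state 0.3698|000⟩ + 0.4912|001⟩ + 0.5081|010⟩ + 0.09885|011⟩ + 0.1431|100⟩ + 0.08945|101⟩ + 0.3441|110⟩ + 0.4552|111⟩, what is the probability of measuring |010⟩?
0.2582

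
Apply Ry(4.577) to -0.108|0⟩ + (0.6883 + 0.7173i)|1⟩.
(-0.4475 - 0.5404i)|0⟩ + (-0.534 - 0.4717i)|1⟩

Ry(4.577) = [[cos(θ/2), −sin(θ/2)], [sin(θ/2), cos(θ/2)]]; θ = 4.577, cos(θ/2) ≈ -0.657657, sin(θ/2) ≈ 0.753318.
With a = amp(|0⟩) = -0.108 and b = amp(|1⟩) = (0.6883 + 0.7173i):
new amp(|0⟩) = (-0.657657)·a + (-0.753318)·b = (-0.4475 - 0.5404i)
new amp(|1⟩) = (0.753318)·a + (-0.657657)·b = (-0.534 - 0.4717i)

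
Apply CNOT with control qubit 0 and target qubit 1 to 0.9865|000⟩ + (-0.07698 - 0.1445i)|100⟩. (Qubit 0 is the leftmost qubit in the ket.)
0.9865|000⟩ + (-0.07698 - 0.1445i)|110⟩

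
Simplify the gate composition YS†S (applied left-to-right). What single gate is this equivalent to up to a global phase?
Y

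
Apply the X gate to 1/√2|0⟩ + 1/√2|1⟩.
1/√2|0⟩ + 1/√2|1⟩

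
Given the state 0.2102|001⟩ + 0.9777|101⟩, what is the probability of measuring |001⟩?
0.04418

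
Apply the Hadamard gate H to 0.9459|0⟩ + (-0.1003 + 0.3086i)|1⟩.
(0.5979 + 0.2182i)|0⟩ + (0.7398 - 0.2182i)|1⟩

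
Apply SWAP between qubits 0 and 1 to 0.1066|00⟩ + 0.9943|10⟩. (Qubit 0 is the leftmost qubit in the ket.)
0.1066|00⟩ + 0.9943|01⟩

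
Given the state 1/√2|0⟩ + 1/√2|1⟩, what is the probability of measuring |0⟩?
1/2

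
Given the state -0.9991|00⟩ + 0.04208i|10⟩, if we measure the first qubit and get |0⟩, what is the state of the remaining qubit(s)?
-|0⟩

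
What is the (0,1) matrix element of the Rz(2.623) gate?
0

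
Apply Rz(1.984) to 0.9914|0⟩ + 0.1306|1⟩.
(0.5423 - 0.8299i)|0⟩ + (0.07144 + 0.1093i)|1⟩

Rz(1.984) = [[e^(−iθ/2), 0], [0, e^(iθ/2)]] with e^(±iθ/2) = cos(θ/2) ± i·sin(θ/2); θ = 1.984, cos(θ/2) ≈ 0.547017, sin(θ/2) ≈ 0.837122.
With a = amp(|0⟩) = 0.9914 and b = amp(|1⟩) = 0.1306:
new amp(|0⟩) = (0.547017 - 0.837122i)·a = (0.5423 - 0.8299i)
new amp(|1⟩) = (0.547017 + 0.837122i)·b = (0.07144 + 0.1093i)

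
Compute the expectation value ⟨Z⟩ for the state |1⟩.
-1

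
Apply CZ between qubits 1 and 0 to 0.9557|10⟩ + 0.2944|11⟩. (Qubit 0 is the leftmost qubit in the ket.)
0.9557|10⟩ - 0.2944|11⟩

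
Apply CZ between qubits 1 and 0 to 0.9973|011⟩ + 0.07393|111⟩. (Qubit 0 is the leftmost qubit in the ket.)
0.9973|011⟩ - 0.07393|111⟩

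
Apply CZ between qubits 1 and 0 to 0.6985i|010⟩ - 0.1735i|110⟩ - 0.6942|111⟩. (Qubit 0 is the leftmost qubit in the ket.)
0.6985i|010⟩ + 0.1735i|110⟩ + 0.6942|111⟩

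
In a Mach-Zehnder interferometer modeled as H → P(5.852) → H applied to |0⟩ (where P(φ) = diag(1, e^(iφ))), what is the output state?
(0.9542 - 0.209i)|0⟩ + (0.04576 + 0.209i)|1⟩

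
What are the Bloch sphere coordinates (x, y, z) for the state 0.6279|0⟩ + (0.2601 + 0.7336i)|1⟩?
(0.3266, 0.9213, -0.2116)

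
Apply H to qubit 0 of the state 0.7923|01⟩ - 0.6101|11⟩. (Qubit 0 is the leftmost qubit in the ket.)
0.1288|01⟩ + 0.9916|11⟩

H on qubit 0 mixes each pair of kets that differ only in qubit 0: amplitudes (a, b) of (|…0…⟩, |…1…⟩) become ((a + b)/√2, (a − b)/√2). Kets absent from the input have amplitude 0.
(|01⟩, |11⟩): (a, b) = (0.7923, -0.6101) → (0.1288, 0.9916)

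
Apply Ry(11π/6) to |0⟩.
-0.9659|0⟩ + 0.2588|1⟩

Ry(11π/6) = [[cos(θ/2), −sin(θ/2)], [sin(θ/2), cos(θ/2)]]; θ = 11π/6, cos(θ/2) ≈ -0.965926, sin(θ/2) ≈ 0.258819.
With a = amp(|0⟩) = 1 and b = amp(|1⟩) = 0:
new amp(|0⟩) = (-0.965926)·a + (-0.258819)·b = -0.9659
new amp(|1⟩) = (0.258819)·a + (-0.965926)·b = 0.2588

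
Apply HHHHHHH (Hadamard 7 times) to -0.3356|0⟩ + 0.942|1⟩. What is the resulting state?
0.4288|0⟩ - 0.9034|1⟩

H² = I, so H^7 = H: a single Hadamard. With (a, b) = (-0.3356, 0.942), H gives ((a + b)/√2, (a − b)/√2) = (0.4288, -0.9034).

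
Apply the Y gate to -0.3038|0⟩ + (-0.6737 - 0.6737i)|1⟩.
(-0.6737 + 0.6737i)|0⟩ - 0.3038i|1⟩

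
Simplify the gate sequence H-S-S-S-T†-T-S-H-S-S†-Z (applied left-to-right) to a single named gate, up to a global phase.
Z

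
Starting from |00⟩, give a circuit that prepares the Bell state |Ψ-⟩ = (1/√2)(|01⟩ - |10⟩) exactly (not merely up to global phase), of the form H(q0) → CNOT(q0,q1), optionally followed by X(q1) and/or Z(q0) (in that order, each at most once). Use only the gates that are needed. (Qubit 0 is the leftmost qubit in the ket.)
H(q0) → CNOT(q0,q1) → X(q1) → Z(q0)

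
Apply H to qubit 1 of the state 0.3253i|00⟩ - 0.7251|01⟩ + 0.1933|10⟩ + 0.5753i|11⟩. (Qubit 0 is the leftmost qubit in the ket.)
(-0.5127 + 0.23i)|00⟩ + (0.5127 + 0.23i)|01⟩ + (0.1367 + 0.4068i)|10⟩ + (0.1367 - 0.4068i)|11⟩

H on qubit 1 mixes each pair of kets that differ only in qubit 1: amplitudes (a, b) of (|…0…⟩, |…1…⟩) become ((a + b)/√2, (a − b)/√2). Kets absent from the input have amplitude 0.
(|00⟩, |01⟩): (a, b) = (0.3253i, -0.7251) → ((-0.5127 + 0.23i), (0.5127 + 0.23i))
(|10⟩, |11⟩): (a, b) = (0.1933, 0.5753i) → ((0.1367 + 0.4068i), (0.1367 - 0.4068i))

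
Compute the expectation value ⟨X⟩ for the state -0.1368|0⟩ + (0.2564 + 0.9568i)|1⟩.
-0.07015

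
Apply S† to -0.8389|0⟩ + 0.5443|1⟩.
-0.8389|0⟩ - 0.5443i|1⟩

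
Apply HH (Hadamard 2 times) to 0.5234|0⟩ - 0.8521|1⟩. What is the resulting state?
0.5234|0⟩ - 0.8521|1⟩

H² = I, so an even number of Hadamards cancels: H^2 = I and the state is unchanged.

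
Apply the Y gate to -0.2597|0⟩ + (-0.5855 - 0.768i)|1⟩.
(-0.768 + 0.5855i)|0⟩ - 0.2597i|1⟩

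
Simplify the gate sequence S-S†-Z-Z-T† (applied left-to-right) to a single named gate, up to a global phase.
T†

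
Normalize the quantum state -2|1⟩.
-|1⟩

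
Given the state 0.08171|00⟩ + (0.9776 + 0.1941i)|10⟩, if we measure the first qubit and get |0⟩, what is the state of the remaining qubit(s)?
|0⟩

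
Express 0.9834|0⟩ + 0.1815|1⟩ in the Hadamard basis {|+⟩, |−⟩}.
0.8237|+⟩ + 0.567|−⟩

With |ψ⟩ = α|0⟩ + β|1⟩, the Hadamard-basis coefficients are ⟨+|ψ⟩ = (α + β)/√2 and ⟨−|ψ⟩ = (α − β)/√2.
Here α = 0.9834, β = 0.1815: (α + β)/√2 = 0.8237, (α − β)/√2 = 0.567.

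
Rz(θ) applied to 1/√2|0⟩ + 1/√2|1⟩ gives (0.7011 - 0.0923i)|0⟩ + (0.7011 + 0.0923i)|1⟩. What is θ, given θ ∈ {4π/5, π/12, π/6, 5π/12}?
π/12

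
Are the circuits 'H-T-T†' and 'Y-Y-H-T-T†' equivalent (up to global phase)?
Yes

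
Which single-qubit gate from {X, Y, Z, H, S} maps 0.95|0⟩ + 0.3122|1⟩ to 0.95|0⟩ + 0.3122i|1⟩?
S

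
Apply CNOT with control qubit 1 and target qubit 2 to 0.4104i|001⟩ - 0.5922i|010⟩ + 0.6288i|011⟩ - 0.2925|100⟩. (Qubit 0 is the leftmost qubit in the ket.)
0.4104i|001⟩ + 0.6288i|010⟩ - 0.5922i|011⟩ - 0.2925|100⟩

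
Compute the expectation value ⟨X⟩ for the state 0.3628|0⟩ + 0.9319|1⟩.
0.6762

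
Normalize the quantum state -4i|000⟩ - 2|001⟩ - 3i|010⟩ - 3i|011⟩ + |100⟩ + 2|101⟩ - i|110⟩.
-0.603i|000⟩ - 0.3015|001⟩ - 0.4523i|010⟩ - 0.4523i|011⟩ + 0.1508|100⟩ + 0.3015|101⟩ - 0.1508i|110⟩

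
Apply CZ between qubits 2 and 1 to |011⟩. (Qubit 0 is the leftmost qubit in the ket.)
-|011⟩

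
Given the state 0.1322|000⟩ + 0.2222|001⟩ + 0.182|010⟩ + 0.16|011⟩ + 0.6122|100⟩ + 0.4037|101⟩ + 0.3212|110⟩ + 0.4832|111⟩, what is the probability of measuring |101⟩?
0.163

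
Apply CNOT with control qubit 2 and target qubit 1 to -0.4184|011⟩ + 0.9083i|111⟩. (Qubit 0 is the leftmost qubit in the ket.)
-0.4184|001⟩ + 0.9083i|101⟩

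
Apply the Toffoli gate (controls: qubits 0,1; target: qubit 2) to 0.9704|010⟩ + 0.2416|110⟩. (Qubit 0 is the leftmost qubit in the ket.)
0.9704|010⟩ + 0.2416|111⟩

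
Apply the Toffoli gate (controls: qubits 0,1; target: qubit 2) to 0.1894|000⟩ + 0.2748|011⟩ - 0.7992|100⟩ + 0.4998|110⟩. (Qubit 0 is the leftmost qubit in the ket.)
0.1894|000⟩ + 0.2748|011⟩ - 0.7992|100⟩ + 0.4998|111⟩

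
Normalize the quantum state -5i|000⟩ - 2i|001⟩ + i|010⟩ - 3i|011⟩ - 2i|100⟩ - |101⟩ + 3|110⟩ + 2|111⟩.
-0.6623i|000⟩ - 0.2649i|001⟩ + 0.1325i|010⟩ - 0.3974i|011⟩ - 0.2649i|100⟩ - 0.1325|101⟩ + 0.3974|110⟩ + 0.2649|111⟩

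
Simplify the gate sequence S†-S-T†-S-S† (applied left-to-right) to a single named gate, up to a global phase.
T†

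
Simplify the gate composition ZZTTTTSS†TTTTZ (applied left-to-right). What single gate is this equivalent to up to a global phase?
Z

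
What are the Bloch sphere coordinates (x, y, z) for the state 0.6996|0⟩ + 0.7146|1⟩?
(0.9999, 0, -0.02121)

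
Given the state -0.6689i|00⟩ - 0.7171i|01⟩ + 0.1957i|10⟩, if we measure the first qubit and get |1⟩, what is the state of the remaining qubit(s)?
i|0⟩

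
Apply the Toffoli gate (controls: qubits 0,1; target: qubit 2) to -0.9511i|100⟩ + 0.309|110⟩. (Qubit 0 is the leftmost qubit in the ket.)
-0.9511i|100⟩ + 0.309|111⟩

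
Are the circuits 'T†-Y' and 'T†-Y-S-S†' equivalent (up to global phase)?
Yes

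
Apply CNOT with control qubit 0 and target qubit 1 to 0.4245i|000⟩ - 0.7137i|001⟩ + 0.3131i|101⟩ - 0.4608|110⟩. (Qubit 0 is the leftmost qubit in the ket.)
0.4245i|000⟩ - 0.7137i|001⟩ - 0.4608|100⟩ + 0.3131i|111⟩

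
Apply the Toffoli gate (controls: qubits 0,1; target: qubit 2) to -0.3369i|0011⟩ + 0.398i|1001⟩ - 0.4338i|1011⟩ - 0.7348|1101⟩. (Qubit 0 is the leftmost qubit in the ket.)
-0.3369i|0011⟩ + 0.398i|1001⟩ - 0.4338i|1011⟩ - 0.7348|1111⟩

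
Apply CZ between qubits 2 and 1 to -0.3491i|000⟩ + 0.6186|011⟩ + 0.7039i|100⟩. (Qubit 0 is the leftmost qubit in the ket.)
-0.3491i|000⟩ - 0.6186|011⟩ + 0.7039i|100⟩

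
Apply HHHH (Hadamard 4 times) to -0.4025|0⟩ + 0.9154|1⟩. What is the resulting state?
-0.4025|0⟩ + 0.9154|1⟩

H² = I, so an even number of Hadamards cancels: H^4 = I and the state is unchanged.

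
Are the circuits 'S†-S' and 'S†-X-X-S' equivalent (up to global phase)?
Yes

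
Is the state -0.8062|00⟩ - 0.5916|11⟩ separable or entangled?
Entangled

Writing the state as a|00⟩ + b|01⟩ + c|10⟩ + d|11⟩, it is a product state iff ad − bc = 0.
Here (a, b, c, d) = (-0.8062, 0, 0, -0.5916): ad − bc = (-0.8062)(-0.5916) − (0)(0) = 0.4769 ≠ 0, so the state is entangled.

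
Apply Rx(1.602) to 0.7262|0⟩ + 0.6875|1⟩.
(0.5054 - 0.4937i)|0⟩ + (0.4785 - 0.5214i)|1⟩

Rx(1.602) = [[cos(θ/2), −i·sin(θ/2)], [−i·sin(θ/2), cos(θ/2)]]; θ = 1.602, cos(θ/2) ≈ 0.695989, sin(θ/2) ≈ 0.718052.
With a = amp(|0⟩) = 0.7262 and b = amp(|1⟩) = 0.6875:
new amp(|0⟩) = (0.695989)·a + (-0.718052i)·b = (0.5054 - 0.4937i)
new amp(|1⟩) = (-0.718052i)·a + (0.695989)·b = (0.4785 - 0.5214i)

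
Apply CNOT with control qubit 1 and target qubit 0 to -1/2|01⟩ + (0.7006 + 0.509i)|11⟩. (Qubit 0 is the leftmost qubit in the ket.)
(0.7006 + 0.509i)|01⟩ - 1/2|11⟩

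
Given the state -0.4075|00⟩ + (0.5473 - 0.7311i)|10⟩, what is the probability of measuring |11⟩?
0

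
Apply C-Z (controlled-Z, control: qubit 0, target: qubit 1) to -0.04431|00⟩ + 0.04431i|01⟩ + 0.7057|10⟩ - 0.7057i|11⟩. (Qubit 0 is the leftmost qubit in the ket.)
-0.04431|00⟩ + 0.04431i|01⟩ + 0.7057|10⟩ + 0.7057i|11⟩

C-Z leaves the control-|0⟩ kets |00⟩, |01⟩ unchanged and applies Z to qubit 1 on the control-|1⟩ pair (|10⟩, |11⟩).
Z = [[1, 0], [0, -1]].
With a = amp(|10⟩) = 0.7057 and b = amp(|11⟩) = -0.7057i:
new amp(|10⟩) = (1)·a = 0.7057
new amp(|11⟩) = (-1)·b = 0.7057i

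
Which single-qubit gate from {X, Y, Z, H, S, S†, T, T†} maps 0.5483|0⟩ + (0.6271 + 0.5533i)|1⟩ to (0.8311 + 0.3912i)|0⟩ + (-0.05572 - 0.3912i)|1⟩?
H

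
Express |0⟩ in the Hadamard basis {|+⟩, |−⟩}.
1/√2|+⟩ + 1/√2|−⟩

With |ψ⟩ = α|0⟩ + β|1⟩, the Hadamard-basis coefficients are ⟨+|ψ⟩ = (α + β)/√2 and ⟨−|ψ⟩ = (α − β)/√2.
Here α = 1, β = 0: (α + β)/√2 = 1/√2, (α − β)/√2 = 1/√2.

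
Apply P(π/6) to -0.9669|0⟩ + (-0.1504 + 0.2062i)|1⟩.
-0.9669|0⟩ + (-0.2334 + 0.1034i)|1⟩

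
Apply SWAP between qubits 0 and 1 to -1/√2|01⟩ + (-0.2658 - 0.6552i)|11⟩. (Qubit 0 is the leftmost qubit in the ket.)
-1/√2|10⟩ + (-0.2658 - 0.6552i)|11⟩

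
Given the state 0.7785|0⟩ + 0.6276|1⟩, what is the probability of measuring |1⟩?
0.3939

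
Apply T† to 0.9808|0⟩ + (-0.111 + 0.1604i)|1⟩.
0.9808|0⟩ + (0.03493 + 0.1919i)|1⟩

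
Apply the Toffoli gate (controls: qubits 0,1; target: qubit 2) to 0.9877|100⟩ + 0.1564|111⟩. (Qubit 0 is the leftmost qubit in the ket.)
0.9877|100⟩ + 0.1564|110⟩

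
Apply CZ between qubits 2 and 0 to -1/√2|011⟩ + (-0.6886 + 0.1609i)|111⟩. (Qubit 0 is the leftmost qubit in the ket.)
-1/√2|011⟩ + (0.6886 - 0.1609i)|111⟩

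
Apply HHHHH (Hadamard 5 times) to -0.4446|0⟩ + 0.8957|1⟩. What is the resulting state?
0.319|0⟩ - 0.9477|1⟩

H² = I, so H^5 = H: a single Hadamard. With (a, b) = (-0.4446, 0.8957), H gives ((a + b)/√2, (a − b)/√2) = (0.319, -0.9477).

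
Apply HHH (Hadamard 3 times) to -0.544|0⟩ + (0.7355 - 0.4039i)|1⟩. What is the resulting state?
(0.1354 - 0.2856i)|0⟩ + (-0.9047 + 0.2856i)|1⟩

H² = I, so H^3 = H: a single Hadamard. With (a, b) = (-0.544, (0.7355 - 0.4039i)), H gives ((a + b)/√2, (a − b)/√2) = ((0.1354 - 0.2856i), (-0.9047 + 0.2856i)).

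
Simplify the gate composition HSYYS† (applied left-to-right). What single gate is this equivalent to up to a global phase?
H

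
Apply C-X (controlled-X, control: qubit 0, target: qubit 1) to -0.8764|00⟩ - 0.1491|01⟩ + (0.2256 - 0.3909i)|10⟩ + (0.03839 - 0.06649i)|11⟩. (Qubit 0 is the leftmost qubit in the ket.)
-0.8764|00⟩ - 0.1491|01⟩ + (0.03839 - 0.06649i)|10⟩ + (0.2256 - 0.3909i)|11⟩

C-X leaves the control-|0⟩ kets |00⟩, |01⟩ unchanged and applies X to qubit 1 on the control-|1⟩ pair (|10⟩, |11⟩).
X = [[0, 1], [1, 0]].
With a = amp(|10⟩) = (0.2256 - 0.3909i) and b = amp(|11⟩) = (0.03839 - 0.06649i):
new amp(|10⟩) = (1)·b = (0.03839 - 0.06649i)
new amp(|11⟩) = (1)·a = (0.2256 - 0.3909i)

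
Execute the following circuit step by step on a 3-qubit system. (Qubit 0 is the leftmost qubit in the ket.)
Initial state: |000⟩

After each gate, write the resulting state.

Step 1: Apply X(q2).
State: |001⟩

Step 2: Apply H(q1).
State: 1/√2|001⟩ + 1/√2|011⟩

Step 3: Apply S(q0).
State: 1/√2|001⟩ + 1/√2|011⟩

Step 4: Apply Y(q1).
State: -(1/√2)i|001⟩ + (1/√2)i|011⟩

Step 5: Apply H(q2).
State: -(1/2)i|000⟩ + (1/2)i|001⟩ + (1/2)i|010⟩ - (1/2)i|011⟩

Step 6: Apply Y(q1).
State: 1/2|000⟩ - 1/2|001⟩ + 1/2|010⟩ - 1/2|011⟩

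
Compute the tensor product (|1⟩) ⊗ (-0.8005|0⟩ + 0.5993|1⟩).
-0.8005|10⟩ + 0.5993|11⟩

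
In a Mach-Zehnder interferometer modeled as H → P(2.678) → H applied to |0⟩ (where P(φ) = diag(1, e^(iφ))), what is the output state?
(0.05277 + 0.2236i)|0⟩ + (0.9472 - 0.2236i)|1⟩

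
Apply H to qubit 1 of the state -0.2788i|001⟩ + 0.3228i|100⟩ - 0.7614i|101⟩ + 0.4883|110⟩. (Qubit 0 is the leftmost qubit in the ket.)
-0.1971i|001⟩ - 0.1971i|011⟩ + (0.3453 + 0.2283i)|100⟩ - 0.5384i|101⟩ + (-0.3453 + 0.2283i)|110⟩ - 0.5384i|111⟩

H on qubit 1 mixes each pair of kets that differ only in qubit 1: amplitudes (a, b) of (|…0…⟩, |…1…⟩) become ((a + b)/√2, (a − b)/√2). Kets absent from the input have amplitude 0.
(|001⟩, |011⟩): (a, b) = (-0.2788i, 0) → (-0.1971i, -0.1971i)
(|100⟩, |110⟩): (a, b) = (0.3228i, 0.4883) → ((0.3453 + 0.2283i), (-0.3453 + 0.2283i))
(|101⟩, |111⟩): (a, b) = (-0.7614i, 0) → (-0.5384i, -0.5384i)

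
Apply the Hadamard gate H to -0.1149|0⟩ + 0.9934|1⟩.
0.6212|0⟩ - 0.7837|1⟩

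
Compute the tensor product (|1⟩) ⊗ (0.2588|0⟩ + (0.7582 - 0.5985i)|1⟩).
0.2588|10⟩ + (0.7582 - 0.5985i)|11⟩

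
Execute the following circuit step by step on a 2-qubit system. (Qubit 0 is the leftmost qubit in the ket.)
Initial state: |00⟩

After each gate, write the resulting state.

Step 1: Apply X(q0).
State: |10⟩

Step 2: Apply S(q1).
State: |10⟩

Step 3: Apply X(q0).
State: |00⟩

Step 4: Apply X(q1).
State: |01⟩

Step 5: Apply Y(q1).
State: -i|00⟩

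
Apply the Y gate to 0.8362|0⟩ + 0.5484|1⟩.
-0.5484i|0⟩ + 0.8362i|1⟩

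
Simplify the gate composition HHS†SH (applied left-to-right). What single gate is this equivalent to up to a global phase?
H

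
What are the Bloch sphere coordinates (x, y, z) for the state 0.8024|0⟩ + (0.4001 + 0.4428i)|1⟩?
(0.6421, 0.7106, 0.2877)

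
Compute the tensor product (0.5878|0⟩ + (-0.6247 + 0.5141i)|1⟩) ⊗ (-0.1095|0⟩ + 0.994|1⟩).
-0.06436|00⟩ + 0.5843|01⟩ + (0.0684 - 0.05629i)|10⟩ + (-0.621 + 0.511i)|11⟩

amp(|b₁b₂…⟩) = product of the factor amplitudes for bits b₁, b₂, …; only kets whose every factor amplitude is nonzero survive.
|00⟩: (0.5878)(-0.1095) = -0.06436
|01⟩: (0.5878)(0.994) = 0.5843
|10⟩: (-0.6247 + 0.5141i)(-0.1095) = (0.0684 - 0.05629i)
|11⟩: (-0.6247 + 0.5141i)(0.994) = (-0.621 + 0.511i)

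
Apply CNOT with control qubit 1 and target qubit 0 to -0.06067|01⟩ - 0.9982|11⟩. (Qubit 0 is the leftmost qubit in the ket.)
-0.9982|01⟩ - 0.06067|11⟩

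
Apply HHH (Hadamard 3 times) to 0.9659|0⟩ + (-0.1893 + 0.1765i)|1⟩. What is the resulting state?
(0.5491 + 0.1248i)|0⟩ + (0.8168 - 0.1248i)|1⟩

H² = I, so H^3 = H: a single Hadamard. With (a, b) = (0.9659, (-0.1893 + 0.1765i)), H gives ((a + b)/√2, (a − b)/√2) = ((0.5491 + 0.1248i), (0.8168 - 0.1248i)).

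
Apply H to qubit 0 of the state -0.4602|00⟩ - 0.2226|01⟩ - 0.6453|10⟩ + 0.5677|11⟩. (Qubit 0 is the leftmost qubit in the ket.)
-0.7817|00⟩ + 0.244|01⟩ + 0.1309|10⟩ - 0.5588|11⟩

H on qubit 0 mixes each pair of kets that differ only in qubit 0: amplitudes (a, b) of (|…0…⟩, |…1…⟩) become ((a + b)/√2, (a − b)/√2). Kets absent from the input have amplitude 0.
(|00⟩, |10⟩): (a, b) = (-0.4602, -0.6453) → (-0.7817, 0.1309)
(|01⟩, |11⟩): (a, b) = (-0.2226, 0.5677) → (0.244, -0.5588)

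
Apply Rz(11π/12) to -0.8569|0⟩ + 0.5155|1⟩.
(-0.1118 + 0.8496i)|0⟩ + (0.06729 + 0.5111i)|1⟩

Rz(11π/12) = [[e^(−iθ/2), 0], [0, e^(iθ/2)]] with e^(±iθ/2) = cos(θ/2) ± i·sin(θ/2); θ = 11π/12, cos(θ/2) ≈ 0.130526, sin(θ/2) ≈ 0.991445.
With a = amp(|0⟩) = -0.8569 and b = amp(|1⟩) = 0.5155:
new amp(|0⟩) = (0.130526 - 0.991445i)·a = (-0.1118 + 0.8496i)
new amp(|1⟩) = (0.130526 + 0.991445i)·b = (0.06729 + 0.5111i)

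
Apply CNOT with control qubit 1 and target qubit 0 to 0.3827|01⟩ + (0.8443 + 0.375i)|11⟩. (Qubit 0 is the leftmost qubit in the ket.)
(0.8443 + 0.375i)|01⟩ + 0.3827|11⟩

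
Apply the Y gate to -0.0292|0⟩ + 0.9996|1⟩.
-0.9996i|0⟩ - 0.0292i|1⟩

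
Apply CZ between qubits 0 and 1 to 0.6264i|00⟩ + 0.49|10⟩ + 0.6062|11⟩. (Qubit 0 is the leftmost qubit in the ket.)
0.6264i|00⟩ + 0.49|10⟩ - 0.6062|11⟩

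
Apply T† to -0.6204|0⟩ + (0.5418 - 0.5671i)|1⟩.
-0.6204|0⟩ + (-0.01789 - 0.7841i)|1⟩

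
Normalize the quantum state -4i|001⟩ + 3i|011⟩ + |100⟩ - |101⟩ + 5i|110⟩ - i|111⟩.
-0.5494i|001⟩ + 0.4121i|011⟩ + 0.1374|100⟩ - 0.1374|101⟩ + 0.6868i|110⟩ - 0.1374i|111⟩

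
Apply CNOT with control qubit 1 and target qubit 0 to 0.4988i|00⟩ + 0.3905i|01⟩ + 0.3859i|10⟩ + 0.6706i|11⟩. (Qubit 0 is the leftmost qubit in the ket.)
0.4988i|00⟩ + 0.6706i|01⟩ + 0.3859i|10⟩ + 0.3905i|11⟩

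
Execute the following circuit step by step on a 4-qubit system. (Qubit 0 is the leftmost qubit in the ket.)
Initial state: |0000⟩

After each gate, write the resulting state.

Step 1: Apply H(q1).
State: 1/√2|0000⟩ + 1/√2|0100⟩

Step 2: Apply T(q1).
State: 1/√2|0000⟩ + (1/2 + (1/2)i)|0100⟩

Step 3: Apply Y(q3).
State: (1/√2)i|0001⟩ + (-1/2 + (1/2)i)|0101⟩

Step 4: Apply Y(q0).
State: -1/√2|1001⟩ + (-1/2 - (1/2)i)|1101⟩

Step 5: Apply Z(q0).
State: 1/√2|1001⟩ + (1/2 + (1/2)i)|1101⟩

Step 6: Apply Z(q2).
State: 1/√2|1001⟩ + (1/2 + (1/2)i)|1101⟩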